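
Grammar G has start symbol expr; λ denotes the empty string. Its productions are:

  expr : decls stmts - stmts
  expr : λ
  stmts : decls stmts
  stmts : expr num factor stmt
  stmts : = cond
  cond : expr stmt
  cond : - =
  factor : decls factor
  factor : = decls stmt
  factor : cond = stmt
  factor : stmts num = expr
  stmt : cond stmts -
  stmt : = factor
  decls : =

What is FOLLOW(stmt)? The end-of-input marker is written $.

In stmts : expr num factor stmt: stmt is at the end, add FOLLOW(stmts) = { $, -, =, num }.
In cond : expr stmt: stmt is at the end, add FOLLOW(cond) = { $, -, =, num }.
In factor : = decls stmt: stmt is at the end, add FOLLOW(factor) = { $, -, =, num }.
In factor : cond = stmt: stmt is at the end, add FOLLOW(factor) = { $, -, =, num }.
Union: FOLLOW(stmt) = { $, -, =, num }.

{ $, -, =, num }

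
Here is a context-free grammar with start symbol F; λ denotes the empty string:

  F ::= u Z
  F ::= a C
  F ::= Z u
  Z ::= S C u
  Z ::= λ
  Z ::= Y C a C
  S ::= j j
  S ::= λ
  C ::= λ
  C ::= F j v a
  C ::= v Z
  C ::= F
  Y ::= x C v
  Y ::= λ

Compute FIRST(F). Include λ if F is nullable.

F ::= u Z contributes {u}.
F ::= a C contributes {a}.
From F ::= Z u: Z nullable, take FIRST(Z) ∪ {u} = { a, j, u, v, x }.
Union: FIRST(F) = { a, j, u, v, x }.

{ a, j, u, v, x }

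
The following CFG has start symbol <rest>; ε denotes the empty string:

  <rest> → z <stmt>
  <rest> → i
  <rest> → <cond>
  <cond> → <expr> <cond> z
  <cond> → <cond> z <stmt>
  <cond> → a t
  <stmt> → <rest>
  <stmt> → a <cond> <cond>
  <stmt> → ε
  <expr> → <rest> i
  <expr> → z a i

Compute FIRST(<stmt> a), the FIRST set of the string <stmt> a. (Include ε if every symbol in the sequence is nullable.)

{ a, i, z }

Add FIRST(<stmt>)\{ε} = { a, i, z }; <stmt> is nullable, continue.
a is a terminal; add {a} and stop.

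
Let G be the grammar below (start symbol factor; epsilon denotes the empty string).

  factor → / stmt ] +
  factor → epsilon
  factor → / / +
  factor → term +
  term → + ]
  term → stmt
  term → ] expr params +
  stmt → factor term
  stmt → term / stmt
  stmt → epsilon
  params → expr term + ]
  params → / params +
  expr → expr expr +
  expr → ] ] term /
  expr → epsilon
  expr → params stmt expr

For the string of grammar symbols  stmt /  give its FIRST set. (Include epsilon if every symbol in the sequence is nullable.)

{ +, /, ] }

Add FIRST(stmt)\{epsilon} = { +, /, ] }; stmt is nullable, continue.
/ is a terminal; add {/} and stop.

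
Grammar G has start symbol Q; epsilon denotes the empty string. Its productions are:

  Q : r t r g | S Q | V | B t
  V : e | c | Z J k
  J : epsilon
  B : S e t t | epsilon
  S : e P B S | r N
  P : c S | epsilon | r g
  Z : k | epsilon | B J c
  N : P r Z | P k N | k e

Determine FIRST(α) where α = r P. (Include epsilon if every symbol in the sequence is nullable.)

r is a terminal; add {r} and stop.

{ r }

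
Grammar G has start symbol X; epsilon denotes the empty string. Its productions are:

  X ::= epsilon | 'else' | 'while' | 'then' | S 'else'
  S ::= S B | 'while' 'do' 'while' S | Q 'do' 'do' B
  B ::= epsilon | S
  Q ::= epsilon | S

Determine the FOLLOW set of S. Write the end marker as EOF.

{ 'do', 'else', 'while' }

In X ::= S 'else': add FIRST('else') = { 'else' }.
In S ::= S B: add FIRST(B)\{epsilon} = { 'do', 'while' }.
  Since B is nullable, also add FOLLOW(S) = { 'do', 'else', 'while' }.
In S ::= 'while' 'do' 'while' S: S is at the end, add FOLLOW(S) = { 'do', 'else', 'while' }.
In B ::= S: S is at the end, add FOLLOW(B) = { 'do', 'else', 'while' }.
In Q ::= S: S is at the end, add FOLLOW(Q) = { 'do' }.
Union: FOLLOW(S) = { 'do', 'else', 'while' }.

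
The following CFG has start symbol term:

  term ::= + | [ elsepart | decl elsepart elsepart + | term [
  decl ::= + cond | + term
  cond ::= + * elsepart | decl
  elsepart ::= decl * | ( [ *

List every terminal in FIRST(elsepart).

From elsepart ::= decl *: add FIRST(decl) = { + }.
elsepart ::= ( [ * contributes {(}.
Union: FIRST(elsepart) = { (, + }.

{ (, + }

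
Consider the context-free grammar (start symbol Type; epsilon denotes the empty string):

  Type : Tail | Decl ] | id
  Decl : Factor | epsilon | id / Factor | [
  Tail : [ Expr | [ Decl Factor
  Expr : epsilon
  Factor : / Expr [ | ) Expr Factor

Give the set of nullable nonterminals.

Directly nullable (have an epsilon-production): Decl, Expr.
No other nonterminal has a production whose RHS symbols are all nullable.

{ Decl, Expr }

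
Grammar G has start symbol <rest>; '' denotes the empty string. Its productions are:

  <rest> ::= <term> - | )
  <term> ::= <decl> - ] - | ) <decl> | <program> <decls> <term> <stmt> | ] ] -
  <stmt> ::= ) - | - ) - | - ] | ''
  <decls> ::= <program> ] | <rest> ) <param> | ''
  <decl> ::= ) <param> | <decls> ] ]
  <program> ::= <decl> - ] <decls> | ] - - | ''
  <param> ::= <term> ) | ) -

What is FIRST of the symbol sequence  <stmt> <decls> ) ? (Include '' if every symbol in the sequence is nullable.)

{ ), -, ] }

Add FIRST(<stmt>)\{''} = { ), - }; <stmt> is nullable, continue.
Add FIRST(<decls>)\{''} = { ), ] }; <decls> is nullable, continue.
) is a terminal; add {)} and stop.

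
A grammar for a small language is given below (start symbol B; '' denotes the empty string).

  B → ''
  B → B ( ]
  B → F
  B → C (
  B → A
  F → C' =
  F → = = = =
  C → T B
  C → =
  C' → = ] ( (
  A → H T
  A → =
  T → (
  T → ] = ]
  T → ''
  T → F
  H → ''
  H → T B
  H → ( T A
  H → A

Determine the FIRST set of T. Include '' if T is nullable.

T → ( contributes {(}.
T → ] = ] contributes {]}.
T → '' contributes ''.
From T → F: add FIRST(F) = { = }.
Union: FIRST(T) = { (, =, ], '' }.

{ (, =, ], '' }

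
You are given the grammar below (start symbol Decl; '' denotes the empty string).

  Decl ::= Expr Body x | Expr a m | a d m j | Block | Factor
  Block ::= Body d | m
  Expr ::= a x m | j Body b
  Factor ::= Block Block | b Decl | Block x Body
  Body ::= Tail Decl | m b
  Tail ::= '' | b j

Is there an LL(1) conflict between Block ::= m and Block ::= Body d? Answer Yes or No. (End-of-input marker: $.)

Yes

FIRST(m) = { m } and FIRST(Body d) = { a, b, j, m }.
Both contain m, so the two alternatives are not disjoint — LL(1) conflict.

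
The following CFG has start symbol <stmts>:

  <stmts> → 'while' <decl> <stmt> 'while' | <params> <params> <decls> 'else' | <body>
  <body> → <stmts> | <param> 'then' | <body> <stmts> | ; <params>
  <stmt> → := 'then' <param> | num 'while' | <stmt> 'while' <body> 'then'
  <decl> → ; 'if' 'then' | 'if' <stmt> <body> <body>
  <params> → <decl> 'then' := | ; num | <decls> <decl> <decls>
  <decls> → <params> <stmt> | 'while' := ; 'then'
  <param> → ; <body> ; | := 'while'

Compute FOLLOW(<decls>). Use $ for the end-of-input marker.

{ $, 'else', 'if', 'then', 'while', :=, ;, num }

In <stmts> → <params> <params> <decls> 'else': add FIRST('else') = { 'else' }.
In <params> → <decls> <decl> <decls>: add FIRST(<decl> <decls>) = { 'if', ; }.
In <params> → <decls> <decl> <decls>: <decls> is at the end, add FOLLOW(<params>) = { $, 'if', 'then', 'while', :=, ;, num }.
Union: FOLLOW(<decls>) = { $, 'else', 'if', 'then', 'while', :=, ;, num }.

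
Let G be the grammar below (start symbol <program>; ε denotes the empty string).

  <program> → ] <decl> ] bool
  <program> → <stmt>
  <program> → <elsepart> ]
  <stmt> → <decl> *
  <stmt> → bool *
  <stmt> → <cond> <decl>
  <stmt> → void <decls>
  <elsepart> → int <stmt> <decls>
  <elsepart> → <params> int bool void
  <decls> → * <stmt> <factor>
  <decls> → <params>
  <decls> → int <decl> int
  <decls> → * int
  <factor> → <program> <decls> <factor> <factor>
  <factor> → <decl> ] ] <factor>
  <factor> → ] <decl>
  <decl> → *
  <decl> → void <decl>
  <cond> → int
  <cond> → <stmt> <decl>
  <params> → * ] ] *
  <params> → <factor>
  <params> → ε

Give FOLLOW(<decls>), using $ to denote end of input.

{ $, *, ], bool, int, void }

In <stmt> → void <decls>: <decls> is at the end, add FOLLOW(<stmt>) = { $, *, ], bool, int, void }.
In <elsepart> → int <stmt> <decls>: <decls> is at the end, add FOLLOW(<elsepart>) = { ] }.
In <factor> → <program> <decls> <factor> <factor>: add FIRST(<factor> <factor>) = { *, ], bool, int, void }.
Union: FOLLOW(<decls>) = { $, *, ], bool, int, void }.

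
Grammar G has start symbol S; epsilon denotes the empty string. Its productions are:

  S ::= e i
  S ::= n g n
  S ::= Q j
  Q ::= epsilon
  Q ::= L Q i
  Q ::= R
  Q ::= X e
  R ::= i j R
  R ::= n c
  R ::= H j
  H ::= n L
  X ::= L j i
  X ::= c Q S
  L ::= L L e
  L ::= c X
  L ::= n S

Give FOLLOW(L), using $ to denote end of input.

{ c, e, i, j, n }

In Q ::= L Q i: add FIRST(Q i) = { c, i, n }.
In H ::= n L: L is at the end, add FOLLOW(H) = { j }.
In X ::= L j i: add FIRST(j i) = { j }.
In L ::= L L e: add FIRST(L e) = { c, n }.
In L ::= L L e: add FIRST(e) = { e }.
Union: FOLLOW(L) = { c, e, i, j, n }.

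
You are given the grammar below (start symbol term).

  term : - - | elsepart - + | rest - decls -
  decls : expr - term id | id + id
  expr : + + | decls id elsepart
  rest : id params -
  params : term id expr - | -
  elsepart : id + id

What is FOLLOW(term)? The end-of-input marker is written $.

term is the start symbol, so $ ∈ FOLLOW(term).
In decls : expr - term id: add FIRST(id) = { id }.
In params : term id expr -: add FIRST(id expr -) = { id }.
Union: FOLLOW(term) = { $, id }.

{ $, id }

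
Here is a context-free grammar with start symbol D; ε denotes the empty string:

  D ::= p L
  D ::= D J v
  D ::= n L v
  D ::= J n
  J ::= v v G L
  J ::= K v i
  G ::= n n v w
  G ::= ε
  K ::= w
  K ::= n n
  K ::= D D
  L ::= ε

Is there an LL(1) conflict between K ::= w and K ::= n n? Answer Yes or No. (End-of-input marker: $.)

FIRST(w) = { w } and FIRST(n n) = { n }.
The FIRST sets are disjoint and neither alternative is nullable — no conflict.

No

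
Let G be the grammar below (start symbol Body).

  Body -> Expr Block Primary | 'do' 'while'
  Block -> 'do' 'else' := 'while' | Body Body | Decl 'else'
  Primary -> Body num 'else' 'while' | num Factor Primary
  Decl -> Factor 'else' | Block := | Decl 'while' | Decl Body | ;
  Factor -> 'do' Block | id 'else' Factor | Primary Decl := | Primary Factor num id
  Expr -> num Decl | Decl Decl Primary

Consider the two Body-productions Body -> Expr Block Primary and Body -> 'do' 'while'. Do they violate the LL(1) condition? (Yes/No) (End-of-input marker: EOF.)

Yes

FIRST(Expr Block Primary) = { 'do', ;, id, num } and FIRST('do' 'while') = { 'do' }.
Both contain 'do', so the two alternatives are not disjoint — LL(1) conflict.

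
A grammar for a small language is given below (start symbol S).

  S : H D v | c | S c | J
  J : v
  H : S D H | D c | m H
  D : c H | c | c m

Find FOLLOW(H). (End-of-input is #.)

{ c, m, v }

In S : H D v: add FIRST(D v) = { c }.
In H : S D H: H is at the end, add FOLLOW(H) = { c, m, v }.
In H : m H: H is at the end, add FOLLOW(H) = { c, m, v }.
In D : c H: H is at the end, add FOLLOW(D) = { c, m, v }.
Union: FOLLOW(H) = { c, m, v }.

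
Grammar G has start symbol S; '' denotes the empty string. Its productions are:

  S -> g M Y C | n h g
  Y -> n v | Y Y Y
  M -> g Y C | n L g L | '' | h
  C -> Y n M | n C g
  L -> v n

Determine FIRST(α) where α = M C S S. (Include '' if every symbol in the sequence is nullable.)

Add FIRST(M)\{''} = { g, h, n }; M is nullable, continue.
Add FIRST(C) = { n }; C is not nullable, stop.

{ g, h, n }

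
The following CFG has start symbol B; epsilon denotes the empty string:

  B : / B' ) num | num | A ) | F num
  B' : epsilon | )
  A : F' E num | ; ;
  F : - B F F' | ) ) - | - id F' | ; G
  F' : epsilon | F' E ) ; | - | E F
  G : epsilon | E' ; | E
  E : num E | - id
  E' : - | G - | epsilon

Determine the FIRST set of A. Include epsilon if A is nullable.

{ -, ;, num }

From A : F' E num: F' nullable, take FIRST(F') ∪ FIRST(E) = { -, num }.
A : ; ; contributes {;}.
Union: FIRST(A) = { -, ;, num }.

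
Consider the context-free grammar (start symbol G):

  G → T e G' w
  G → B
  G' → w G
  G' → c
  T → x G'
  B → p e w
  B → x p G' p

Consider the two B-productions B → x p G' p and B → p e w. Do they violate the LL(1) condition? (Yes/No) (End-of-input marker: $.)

FIRST(x p G' p) = { x } and FIRST(p e w) = { p }.
The FIRST sets are disjoint and neither alternative is nullable — no conflict.

No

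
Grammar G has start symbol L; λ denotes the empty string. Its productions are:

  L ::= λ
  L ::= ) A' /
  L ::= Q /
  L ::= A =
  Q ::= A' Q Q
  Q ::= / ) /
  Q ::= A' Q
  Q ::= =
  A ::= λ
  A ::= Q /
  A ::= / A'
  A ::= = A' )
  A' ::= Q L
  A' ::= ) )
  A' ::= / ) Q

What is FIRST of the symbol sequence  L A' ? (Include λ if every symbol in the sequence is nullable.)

{ ), /, = }

Add FIRST(L)\{λ} = { ), /, = }; L is nullable, continue.
Add FIRST(A') = { ), /, = }; A' is not nullable, stop.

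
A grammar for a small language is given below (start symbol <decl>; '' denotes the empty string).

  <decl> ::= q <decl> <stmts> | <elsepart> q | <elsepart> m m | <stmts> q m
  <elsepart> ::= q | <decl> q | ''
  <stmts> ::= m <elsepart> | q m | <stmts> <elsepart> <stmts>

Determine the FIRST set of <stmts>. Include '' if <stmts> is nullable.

<stmts> ::= m <elsepart> contributes {m}.
<stmts> ::= q m contributes {q}.
From <stmts> ::= <stmts> <elsepart> <stmts>: add FIRST(<stmts>) = { m, q }.
Union: FIRST(<stmts>) = { m, q }.

{ m, q }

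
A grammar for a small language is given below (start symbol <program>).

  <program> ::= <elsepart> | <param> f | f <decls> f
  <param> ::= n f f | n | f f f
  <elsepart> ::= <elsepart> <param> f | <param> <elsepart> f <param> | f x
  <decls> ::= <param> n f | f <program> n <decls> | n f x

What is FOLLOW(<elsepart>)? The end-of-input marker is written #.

{ #, f, n }

In <program> ::= <elsepart>: <elsepart> is at the end, add FOLLOW(<program>) = { #, n }.
In <elsepart> ::= <elsepart> <param> f: add FIRST(<param> f) = { f, n }.
In <elsepart> ::= <param> <elsepart> f <param>: add FIRST(f <param>) = { f }.
Union: FOLLOW(<elsepart>) = { #, f, n }.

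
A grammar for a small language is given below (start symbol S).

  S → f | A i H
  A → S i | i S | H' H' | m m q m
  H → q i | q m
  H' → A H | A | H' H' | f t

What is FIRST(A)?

From A → S i: add FIRST(S) = { f, i, m }.
A → i S contributes {i}.
From A → H' H': add FIRST(H') = { f, i, m }.
A → m m q m contributes {m}.
Union: FIRST(A) = { f, i, m }.

{ f, i, m }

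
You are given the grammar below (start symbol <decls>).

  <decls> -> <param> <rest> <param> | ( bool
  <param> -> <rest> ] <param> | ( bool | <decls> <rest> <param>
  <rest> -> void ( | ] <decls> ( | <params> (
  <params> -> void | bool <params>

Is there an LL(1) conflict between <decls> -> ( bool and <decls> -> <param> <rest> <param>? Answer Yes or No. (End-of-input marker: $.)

Yes

FIRST(( bool) = { ( } and FIRST(<param> <rest> <param>) = { (, ], bool, void }.
Both contain (, so the two alternatives are not disjoint — LL(1) conflict.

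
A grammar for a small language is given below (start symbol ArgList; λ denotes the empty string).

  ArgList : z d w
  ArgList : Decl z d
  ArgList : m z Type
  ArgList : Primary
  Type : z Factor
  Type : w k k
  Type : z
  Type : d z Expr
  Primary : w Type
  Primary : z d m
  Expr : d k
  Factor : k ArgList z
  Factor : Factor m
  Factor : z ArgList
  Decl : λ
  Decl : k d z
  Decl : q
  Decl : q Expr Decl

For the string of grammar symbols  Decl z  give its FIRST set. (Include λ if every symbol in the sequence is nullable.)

{ k, q, z }

Add FIRST(Decl)\{λ} = { k, q }; Decl is nullable, continue.
z is a terminal; add {z} and stop.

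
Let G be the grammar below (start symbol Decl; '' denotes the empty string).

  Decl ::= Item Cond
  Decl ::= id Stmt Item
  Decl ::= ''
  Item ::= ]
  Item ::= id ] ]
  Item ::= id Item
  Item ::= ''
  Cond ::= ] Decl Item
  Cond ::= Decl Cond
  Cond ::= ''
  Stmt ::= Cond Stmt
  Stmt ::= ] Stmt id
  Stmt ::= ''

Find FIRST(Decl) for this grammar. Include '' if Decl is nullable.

From Decl ::= Item Cond: Item, Cond nullable, take FIRST(Item) ∪ FIRST(Cond) = { ], id }; also '' since the whole RHS is nullable.
Decl ::= id Stmt Item contributes {id}.
Decl ::= '' contributes ''.
Union: FIRST(Decl) = { ], id, '' }.

{ ], id, '' }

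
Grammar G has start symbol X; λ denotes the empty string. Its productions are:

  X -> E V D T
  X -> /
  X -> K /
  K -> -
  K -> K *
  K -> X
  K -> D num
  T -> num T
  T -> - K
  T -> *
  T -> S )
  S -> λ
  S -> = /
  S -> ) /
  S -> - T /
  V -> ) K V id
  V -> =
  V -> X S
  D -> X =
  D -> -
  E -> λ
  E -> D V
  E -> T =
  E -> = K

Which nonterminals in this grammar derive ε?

{ E, S }

Directly nullable (have an λ-production): S, E.
No other nonterminal has a production whose RHS symbols are all nullable.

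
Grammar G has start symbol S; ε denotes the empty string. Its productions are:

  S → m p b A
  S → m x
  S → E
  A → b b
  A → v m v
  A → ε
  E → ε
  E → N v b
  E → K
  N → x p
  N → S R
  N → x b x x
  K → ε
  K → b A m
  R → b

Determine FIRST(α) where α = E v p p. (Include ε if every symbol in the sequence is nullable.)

Add FIRST(E)\{ε} = { b, m, x }; E is nullable, continue.
v is a terminal; add {v} and stop.

{ b, m, v, x }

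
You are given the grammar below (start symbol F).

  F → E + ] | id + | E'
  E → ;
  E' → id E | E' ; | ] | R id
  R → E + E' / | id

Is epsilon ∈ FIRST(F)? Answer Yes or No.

No

No nonterminal in this grammar is nullable.
No production of F has an RHS whose symbols are all nullable, so F is not nullable.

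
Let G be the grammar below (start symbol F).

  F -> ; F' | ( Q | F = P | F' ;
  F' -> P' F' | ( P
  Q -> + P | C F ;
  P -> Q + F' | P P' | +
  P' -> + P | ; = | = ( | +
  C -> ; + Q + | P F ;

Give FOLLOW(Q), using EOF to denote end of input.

In F -> ( Q: Q is at the end, add FOLLOW(F) = { EOF, ;, = }.
In P -> Q + F': add FIRST(+ F') = { + }.
In C -> ; + Q +: add FIRST(+) = { + }.
Union: FOLLOW(Q) = { EOF, +, ;, = }.

{ EOF, +, ;, = }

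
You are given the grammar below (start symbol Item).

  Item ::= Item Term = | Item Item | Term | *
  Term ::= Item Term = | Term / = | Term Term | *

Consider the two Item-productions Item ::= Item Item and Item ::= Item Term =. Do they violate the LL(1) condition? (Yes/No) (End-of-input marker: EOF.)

FIRST(Item Item) = { * } and FIRST(Item Term =) = { * }.
Both contain *, so the two alternatives are not disjoint — LL(1) conflict.

Yes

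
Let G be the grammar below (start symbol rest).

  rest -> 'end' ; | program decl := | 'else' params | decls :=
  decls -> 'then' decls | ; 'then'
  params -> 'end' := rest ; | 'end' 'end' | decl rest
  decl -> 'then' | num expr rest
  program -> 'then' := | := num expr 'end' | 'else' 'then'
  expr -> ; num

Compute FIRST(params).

params -> 'end' := rest ; contributes {'end'}.
params -> 'end' 'end' contributes {'end'}.
From params -> decl rest: add FIRST(decl) = { 'then', num }.
Union: FIRST(params) = { 'end', 'then', num }.

{ 'end', 'then', num }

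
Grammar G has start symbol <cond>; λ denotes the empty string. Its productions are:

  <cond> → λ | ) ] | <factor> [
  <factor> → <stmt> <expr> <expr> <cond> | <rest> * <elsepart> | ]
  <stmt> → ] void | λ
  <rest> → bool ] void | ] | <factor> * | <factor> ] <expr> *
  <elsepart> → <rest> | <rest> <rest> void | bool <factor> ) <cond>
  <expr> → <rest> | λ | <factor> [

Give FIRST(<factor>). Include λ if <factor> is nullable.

From <factor> → <stmt> <expr> <expr> <cond>: <stmt>, <expr>, <expr>, <cond> nullable, take FIRST(<stmt>) ∪ FIRST(<expr>) ∪ FIRST(<expr>) ∪ FIRST(<cond>) = { ), *, [, ], bool }; also λ since the whole RHS is nullable.
From <factor> → <rest> * <elsepart>: add FIRST(<rest>) = { ), *, [, ], bool }.
<factor> → ] contributes {]}.
Union: FIRST(<factor>) = { ), *, [, ], bool, λ }.

{ ), *, [, ], bool, λ }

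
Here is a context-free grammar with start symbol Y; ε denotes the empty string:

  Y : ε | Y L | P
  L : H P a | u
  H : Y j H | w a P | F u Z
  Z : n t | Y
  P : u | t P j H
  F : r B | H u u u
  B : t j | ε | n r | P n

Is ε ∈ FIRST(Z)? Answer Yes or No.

Z : Y and each of Y is nullable, so Z ⇒* ε.

Yes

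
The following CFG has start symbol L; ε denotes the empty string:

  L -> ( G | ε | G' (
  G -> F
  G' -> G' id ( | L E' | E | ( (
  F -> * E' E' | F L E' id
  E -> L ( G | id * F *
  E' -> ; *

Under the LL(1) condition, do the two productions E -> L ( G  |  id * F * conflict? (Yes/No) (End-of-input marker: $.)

FIRST(L ( G) = { (, ;, id } and FIRST(id * F *) = { id }.
Both contain id, so the two alternatives are not disjoint — LL(1) conflict.

Yes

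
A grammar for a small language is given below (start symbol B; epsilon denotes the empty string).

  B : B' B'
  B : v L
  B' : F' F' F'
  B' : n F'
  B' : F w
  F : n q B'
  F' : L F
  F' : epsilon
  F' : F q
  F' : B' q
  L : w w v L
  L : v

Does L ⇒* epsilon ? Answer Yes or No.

No

Nullable nonterminals: B, B', F'.
No production of L has an RHS whose symbols are all nullable, so L is not nullable.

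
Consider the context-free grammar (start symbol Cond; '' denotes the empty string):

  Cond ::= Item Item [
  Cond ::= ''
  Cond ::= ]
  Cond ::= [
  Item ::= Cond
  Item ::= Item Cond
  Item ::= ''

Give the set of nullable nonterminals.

{ Cond, Item }

Directly nullable (have an ''-production): Cond, Item.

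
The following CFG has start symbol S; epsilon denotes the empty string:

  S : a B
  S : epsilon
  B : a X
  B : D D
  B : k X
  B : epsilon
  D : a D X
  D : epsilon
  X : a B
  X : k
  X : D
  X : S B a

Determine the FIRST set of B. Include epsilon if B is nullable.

B : a X contributes {a}.
From B : D D: D, D nullable, take FIRST(D) ∪ FIRST(D) = { a }; also epsilon since the whole RHS is nullable.
B : k X contributes {k}.
B : epsilon contributes epsilon.
Union: FIRST(B) = { a, k, epsilon }.

{ a, k, epsilon }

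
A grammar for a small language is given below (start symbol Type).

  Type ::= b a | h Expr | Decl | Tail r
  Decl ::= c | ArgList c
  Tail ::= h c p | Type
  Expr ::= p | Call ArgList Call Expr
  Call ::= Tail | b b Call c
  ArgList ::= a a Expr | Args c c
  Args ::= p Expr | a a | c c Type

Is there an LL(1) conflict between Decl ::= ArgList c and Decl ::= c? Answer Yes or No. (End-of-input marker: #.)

FIRST(ArgList c) = { a, c, p } and FIRST(c) = { c }.
Both contain c, so the two alternatives are not disjoint — LL(1) conflict.

Yes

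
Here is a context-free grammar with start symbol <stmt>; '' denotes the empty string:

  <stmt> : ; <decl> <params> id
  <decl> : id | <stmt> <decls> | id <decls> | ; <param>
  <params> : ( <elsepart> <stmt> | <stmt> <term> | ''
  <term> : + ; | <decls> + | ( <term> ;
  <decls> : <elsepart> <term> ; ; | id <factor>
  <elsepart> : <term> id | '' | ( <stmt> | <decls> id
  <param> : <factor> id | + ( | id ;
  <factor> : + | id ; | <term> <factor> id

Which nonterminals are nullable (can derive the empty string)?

{ <elsepart>, <params> }

Directly nullable (have an ''-production): <params>, <elsepart>.
No other nonterminal has a production whose RHS symbols are all nullable.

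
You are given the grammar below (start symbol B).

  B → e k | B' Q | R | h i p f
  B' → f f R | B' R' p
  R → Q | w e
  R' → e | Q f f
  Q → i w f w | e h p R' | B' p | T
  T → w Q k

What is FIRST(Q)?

Q → i w f w contributes {i}.
Q → e h p R' contributes {e}.
From Q → B' p: add FIRST(B') = { f }.
From Q → T: add FIRST(T) = { w }.
Union: FIRST(Q) = { e, f, i, w }.

{ e, f, i, w }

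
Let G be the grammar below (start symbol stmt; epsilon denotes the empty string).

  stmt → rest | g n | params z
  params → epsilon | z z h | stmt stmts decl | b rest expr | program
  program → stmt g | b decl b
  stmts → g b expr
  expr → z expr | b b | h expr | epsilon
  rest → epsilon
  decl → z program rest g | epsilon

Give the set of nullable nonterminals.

Directly nullable (have an epsilon-production): params, expr, rest, decl.
stmt → rest with every symbol nullable, so stmt is nullable.
No other nonterminal has a production whose RHS symbols are all nullable.

{ decl, expr, params, rest, stmt }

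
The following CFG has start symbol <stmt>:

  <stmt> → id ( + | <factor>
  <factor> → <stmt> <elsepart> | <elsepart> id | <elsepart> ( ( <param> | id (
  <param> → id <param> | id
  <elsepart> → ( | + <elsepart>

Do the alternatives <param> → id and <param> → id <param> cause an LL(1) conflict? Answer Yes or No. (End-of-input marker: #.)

FIRST(id) = { id } and FIRST(id <param>) = { id }.
Both contain id, so the two alternatives are not disjoint — LL(1) conflict.

Yes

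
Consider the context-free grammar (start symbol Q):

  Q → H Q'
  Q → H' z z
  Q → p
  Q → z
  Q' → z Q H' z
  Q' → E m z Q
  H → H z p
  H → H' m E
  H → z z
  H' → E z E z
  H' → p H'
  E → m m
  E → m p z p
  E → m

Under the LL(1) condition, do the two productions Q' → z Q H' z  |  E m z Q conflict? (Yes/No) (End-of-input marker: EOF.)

No

FIRST(z Q H' z) = { z } and FIRST(E m z Q) = { m }.
The FIRST sets are disjoint and neither alternative is nullable — no conflict.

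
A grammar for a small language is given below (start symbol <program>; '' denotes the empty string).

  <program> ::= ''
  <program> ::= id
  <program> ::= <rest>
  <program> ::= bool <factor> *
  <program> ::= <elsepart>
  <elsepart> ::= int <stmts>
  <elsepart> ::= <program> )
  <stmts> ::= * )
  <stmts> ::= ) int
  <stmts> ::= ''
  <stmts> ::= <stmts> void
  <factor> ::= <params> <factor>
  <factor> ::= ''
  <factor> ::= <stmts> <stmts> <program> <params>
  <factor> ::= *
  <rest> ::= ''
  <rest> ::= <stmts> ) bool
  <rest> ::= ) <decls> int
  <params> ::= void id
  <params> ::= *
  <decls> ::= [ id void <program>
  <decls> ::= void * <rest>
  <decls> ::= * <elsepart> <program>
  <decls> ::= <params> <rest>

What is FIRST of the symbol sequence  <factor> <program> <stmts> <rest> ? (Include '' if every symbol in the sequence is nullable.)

Add FIRST(<factor>)\{''} = { ), *, bool, id, int, void }; <factor> is nullable, continue.
Add FIRST(<program>)\{''} = { ), *, bool, id, int, void }; <program> is nullable, continue.
Add FIRST(<stmts>)\{''} = { ), *, void }; <stmts> is nullable, continue.
Add FIRST(<rest>)\{''} = { ), *, void }; <rest> is nullable, continue.
Every symbol is nullable, so include ''.

{ ), *, bool, id, int, void, '' }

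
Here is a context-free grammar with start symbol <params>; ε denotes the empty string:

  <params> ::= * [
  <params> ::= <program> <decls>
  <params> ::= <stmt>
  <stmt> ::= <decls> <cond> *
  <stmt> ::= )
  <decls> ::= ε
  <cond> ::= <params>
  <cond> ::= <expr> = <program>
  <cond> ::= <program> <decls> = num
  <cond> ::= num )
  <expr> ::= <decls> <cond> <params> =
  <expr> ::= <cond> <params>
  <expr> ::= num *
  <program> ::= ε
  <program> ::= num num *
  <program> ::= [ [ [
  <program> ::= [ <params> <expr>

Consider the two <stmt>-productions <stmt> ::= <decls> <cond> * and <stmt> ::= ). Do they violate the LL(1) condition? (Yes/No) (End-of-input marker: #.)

Yes

FIRST(<decls> <cond> *) = { ), *, =, [, num } and FIRST()) = { ) }.
Both contain ), so the two alternatives are not disjoint — LL(1) conflict.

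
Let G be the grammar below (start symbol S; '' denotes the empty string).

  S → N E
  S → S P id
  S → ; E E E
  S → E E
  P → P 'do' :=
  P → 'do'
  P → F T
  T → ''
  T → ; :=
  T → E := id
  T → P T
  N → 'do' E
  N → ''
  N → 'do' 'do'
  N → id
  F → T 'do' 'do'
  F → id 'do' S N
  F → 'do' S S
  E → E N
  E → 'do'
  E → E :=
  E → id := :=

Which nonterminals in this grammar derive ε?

{ N, T }

Directly nullable (have an ''-production): T, N.
No other nonterminal has a production whose RHS symbols are all nullable.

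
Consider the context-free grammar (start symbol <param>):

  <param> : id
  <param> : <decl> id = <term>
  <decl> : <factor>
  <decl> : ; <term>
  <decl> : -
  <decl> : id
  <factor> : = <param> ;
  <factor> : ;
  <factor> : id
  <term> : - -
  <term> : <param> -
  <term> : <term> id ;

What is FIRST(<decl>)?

From <decl> : <factor>: add FIRST(<factor>) = { ;, =, id }.
<decl> : ; <term> contributes {;}.
<decl> : - contributes {-}.
<decl> : id contributes {id}.
Union: FIRST(<decl>) = { -, ;, =, id }.

{ -, ;, =, id }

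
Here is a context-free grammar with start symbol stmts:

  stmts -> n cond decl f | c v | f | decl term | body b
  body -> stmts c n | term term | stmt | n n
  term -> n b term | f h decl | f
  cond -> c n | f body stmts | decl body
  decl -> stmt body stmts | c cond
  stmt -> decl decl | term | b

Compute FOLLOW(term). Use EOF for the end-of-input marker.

{ EOF, b, c, f, n }

In stmts -> decl term: term is at the end, add FOLLOW(stmts) = { EOF, b, c, f, n }.
In body -> term term: add FIRST(term) = { f, n }.
In body -> term term: term is at the end, add FOLLOW(body) = { EOF, b, c, f, n }.
In term -> n b term: term is at the end, add FOLLOW(term) = { EOF, b, c, f, n }.
In stmt -> term: term is at the end, add FOLLOW(stmt) = { EOF, b, c, f, n }.
Union: FOLLOW(term) = { EOF, b, c, f, n }.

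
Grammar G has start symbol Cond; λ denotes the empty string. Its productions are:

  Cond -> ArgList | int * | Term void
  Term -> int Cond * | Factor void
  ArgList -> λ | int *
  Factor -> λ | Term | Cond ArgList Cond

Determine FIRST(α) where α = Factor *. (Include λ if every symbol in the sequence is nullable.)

Add FIRST(Factor)\{λ} = { int, void }; Factor is nullable, continue.
* is a terminal; add {*} and stop.

{ *, int, void }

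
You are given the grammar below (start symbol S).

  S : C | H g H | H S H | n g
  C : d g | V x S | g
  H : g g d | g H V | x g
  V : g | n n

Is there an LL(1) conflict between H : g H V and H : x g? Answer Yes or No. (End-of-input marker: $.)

FIRST(g H V) = { g } and FIRST(x g) = { x }.
The FIRST sets are disjoint and neither alternative is nullable — no conflict.

No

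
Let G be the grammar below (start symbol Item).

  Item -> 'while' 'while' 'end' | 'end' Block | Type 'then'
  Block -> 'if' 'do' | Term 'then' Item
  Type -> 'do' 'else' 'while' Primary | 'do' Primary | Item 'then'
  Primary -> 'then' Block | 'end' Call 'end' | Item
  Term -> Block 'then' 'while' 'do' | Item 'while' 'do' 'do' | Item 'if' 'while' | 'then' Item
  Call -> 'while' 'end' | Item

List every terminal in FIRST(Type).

Type -> 'do' 'else' 'while' Primary contributes {'do'}.
Type -> 'do' Primary contributes {'do'}.
From Type -> Item 'then': add FIRST(Item) = { 'do', 'end', 'while' }.
Union: FIRST(Type) = { 'do', 'end', 'while' }.

{ 'do', 'end', 'while' }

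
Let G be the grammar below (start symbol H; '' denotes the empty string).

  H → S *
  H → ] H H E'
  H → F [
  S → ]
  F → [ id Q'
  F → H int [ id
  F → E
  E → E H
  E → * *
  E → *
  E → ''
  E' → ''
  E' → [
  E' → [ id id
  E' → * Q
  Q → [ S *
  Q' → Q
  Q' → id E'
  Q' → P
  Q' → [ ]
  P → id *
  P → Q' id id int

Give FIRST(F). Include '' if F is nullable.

{ *, [, ], '' }

F → [ id Q' contributes {[}.
From F → H int [ id: add FIRST(H) = { *, [, ] }.
From F → E: add FIRST(E) = { *, [, ], '' } (including '' since E is nullable).
Union: FIRST(F) = { *, [, ], '' }.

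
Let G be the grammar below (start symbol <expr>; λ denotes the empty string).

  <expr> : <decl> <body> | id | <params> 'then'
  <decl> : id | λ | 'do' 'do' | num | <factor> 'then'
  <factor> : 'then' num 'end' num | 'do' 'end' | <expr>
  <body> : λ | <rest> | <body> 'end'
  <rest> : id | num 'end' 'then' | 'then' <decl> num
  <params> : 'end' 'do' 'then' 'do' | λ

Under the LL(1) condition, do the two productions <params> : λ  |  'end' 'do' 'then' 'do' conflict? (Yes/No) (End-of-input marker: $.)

FIRST(λ) = { λ } and FIRST('end' 'do' 'then' 'do') = { 'end' }.
The first is nullable but FOLLOW(<params>) = { 'then' } is disjoint from FIRST of the second.

No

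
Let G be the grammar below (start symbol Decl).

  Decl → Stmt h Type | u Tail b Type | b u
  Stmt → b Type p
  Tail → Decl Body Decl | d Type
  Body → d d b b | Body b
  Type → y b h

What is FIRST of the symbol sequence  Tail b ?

{ b, d, u }

Add FIRST(Tail) = { b, d, u }; Tail is not nullable, stop.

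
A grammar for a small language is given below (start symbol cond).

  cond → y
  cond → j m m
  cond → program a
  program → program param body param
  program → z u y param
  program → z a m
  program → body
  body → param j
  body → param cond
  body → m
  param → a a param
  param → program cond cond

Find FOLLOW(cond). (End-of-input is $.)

cond is the start symbol, so $ ∈ FOLLOW(cond).
In body → param cond: cond is at the end, add FOLLOW(body) = { a, j, m, y, z }.
In param → program cond cond: add FIRST(cond) = { a, j, m, y, z }.
In param → program cond cond: cond is at the end, add FOLLOW(param) = { a, j, m, y, z }.
Union: FOLLOW(cond) = { $, a, j, m, y, z }.

{ $, a, j, m, y, z }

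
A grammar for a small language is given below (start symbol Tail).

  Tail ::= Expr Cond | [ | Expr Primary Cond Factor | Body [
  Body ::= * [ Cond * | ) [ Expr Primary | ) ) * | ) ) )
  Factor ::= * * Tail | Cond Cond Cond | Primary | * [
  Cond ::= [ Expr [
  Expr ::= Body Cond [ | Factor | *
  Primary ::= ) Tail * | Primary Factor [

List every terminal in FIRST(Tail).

{ ), *, [ }

From Tail ::= Expr Cond: add FIRST(Expr) = { ), *, [ }.
Tail ::= [ contributes {[}.
From Tail ::= Expr Primary Cond Factor: add FIRST(Expr) = { ), *, [ }.
From Tail ::= Body [: add FIRST(Body) = { ), * }.
Union: FIRST(Tail) = { ), *, [ }.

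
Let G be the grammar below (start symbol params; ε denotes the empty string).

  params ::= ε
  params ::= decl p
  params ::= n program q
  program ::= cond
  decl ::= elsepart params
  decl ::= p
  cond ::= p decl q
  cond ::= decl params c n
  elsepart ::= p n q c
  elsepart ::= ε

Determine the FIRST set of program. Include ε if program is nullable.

From program ::= cond: add FIRST(cond) = { c, n, p }.
Union: FIRST(program) = { c, n, p }.

{ c, n, p }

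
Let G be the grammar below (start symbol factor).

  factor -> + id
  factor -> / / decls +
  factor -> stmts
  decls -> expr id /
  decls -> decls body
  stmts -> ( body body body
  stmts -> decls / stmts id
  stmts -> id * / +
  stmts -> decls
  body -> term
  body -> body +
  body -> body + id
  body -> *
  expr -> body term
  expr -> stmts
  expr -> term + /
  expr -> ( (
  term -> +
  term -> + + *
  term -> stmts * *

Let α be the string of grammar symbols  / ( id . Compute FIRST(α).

/ is a terminal; add {/} and stop.

{ / }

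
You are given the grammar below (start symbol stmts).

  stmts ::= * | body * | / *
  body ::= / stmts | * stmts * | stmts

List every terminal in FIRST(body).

{ *, / }

body ::= / stmts contributes {/}.
body ::= * stmts * contributes {*}.
From body ::= stmts: add FIRST(stmts) = { *, / }.
Union: FIRST(body) = { *, / }.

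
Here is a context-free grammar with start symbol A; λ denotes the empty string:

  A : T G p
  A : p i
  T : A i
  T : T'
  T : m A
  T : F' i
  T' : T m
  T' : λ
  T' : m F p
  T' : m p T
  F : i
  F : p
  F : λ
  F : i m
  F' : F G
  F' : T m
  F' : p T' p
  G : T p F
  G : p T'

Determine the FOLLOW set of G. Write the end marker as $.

{ i, p }

In A : T G p: add FIRST(p) = { p }.
In F' : F G: G is at the end, add FOLLOW(F') = { i }.
Union: FOLLOW(G) = { i, p }.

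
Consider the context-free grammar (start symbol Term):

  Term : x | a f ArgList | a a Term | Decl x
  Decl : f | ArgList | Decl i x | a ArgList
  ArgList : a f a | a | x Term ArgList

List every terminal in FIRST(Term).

{ a, f, x }

Term : x contributes {x}.
Term : a f ArgList contributes {a}.
Term : a a Term contributes {a}.
From Term : Decl x: add FIRST(Decl) = { a, f, x }.
Union: FIRST(Term) = { a, f, x }.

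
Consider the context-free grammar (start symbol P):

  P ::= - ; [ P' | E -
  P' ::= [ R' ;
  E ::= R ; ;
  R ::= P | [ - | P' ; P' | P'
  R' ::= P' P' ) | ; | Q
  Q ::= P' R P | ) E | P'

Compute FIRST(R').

{ ), ;, [ }

From R' ::= P' P' ): add FIRST(P') = { [ }.
R' ::= ; contributes {;}.
From R' ::= Q: add FIRST(Q) = { ), [ }.
Union: FIRST(R') = { ), ;, [ }.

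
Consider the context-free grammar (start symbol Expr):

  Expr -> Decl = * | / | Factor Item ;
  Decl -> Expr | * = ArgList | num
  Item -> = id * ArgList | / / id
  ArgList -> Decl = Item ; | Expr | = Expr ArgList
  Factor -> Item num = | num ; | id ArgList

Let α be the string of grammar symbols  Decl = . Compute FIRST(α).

{ *, /, =, id, num }

Add FIRST(Decl) = { *, /, =, id, num }; Decl is not nullable, stop.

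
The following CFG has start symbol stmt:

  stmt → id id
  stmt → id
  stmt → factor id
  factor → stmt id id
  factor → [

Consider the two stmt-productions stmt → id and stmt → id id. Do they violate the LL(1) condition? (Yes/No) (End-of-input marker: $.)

FIRST(id) = { id } and FIRST(id id) = { id }.
Both contain id, so the two alternatives are not disjoint — LL(1) conflict.

Yes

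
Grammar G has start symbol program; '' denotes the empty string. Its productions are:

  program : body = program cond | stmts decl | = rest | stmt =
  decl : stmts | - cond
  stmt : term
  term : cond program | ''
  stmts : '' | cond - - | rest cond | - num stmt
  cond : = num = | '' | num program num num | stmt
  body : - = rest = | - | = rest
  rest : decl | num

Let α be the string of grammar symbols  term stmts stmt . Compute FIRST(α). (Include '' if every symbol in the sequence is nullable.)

{ -, =, num, '' }

Add FIRST(term)\{''} = { -, =, num }; term is nullable, continue.
Add FIRST(stmts)\{''} = { -, =, num }; stmts is nullable, continue.
Add FIRST(stmt)\{''} = { -, =, num }; stmt is nullable, continue.
Every symbol is nullable, so include ''.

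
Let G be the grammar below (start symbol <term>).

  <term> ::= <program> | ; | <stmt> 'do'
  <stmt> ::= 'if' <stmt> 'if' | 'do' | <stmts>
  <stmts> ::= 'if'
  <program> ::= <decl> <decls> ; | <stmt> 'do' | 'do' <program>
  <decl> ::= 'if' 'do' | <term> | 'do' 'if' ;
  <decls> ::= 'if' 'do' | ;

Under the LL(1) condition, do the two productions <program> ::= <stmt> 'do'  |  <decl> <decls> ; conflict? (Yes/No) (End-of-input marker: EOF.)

Yes

FIRST(<stmt> 'do') = { 'do', 'if' } and FIRST(<decl> <decls> ;) = { 'do', 'if', ; }.
Both contain 'do', so the two alternatives are not disjoint — LL(1) conflict.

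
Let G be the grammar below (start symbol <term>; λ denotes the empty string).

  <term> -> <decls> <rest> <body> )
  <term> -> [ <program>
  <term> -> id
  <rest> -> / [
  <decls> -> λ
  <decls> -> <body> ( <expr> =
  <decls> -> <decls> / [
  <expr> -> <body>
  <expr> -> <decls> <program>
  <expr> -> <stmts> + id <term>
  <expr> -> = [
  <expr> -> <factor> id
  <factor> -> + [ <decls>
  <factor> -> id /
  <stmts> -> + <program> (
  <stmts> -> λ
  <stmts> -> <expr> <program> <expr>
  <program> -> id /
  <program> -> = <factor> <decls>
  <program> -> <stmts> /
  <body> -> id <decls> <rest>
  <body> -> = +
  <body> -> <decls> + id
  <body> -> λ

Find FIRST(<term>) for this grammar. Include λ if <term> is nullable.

{ (, +, /, =, [, id }

From <term> -> <decls> <rest> <body> ): <decls> nullable, take FIRST(<decls>) ∪ FIRST(<rest>) = { (, +, /, =, id }.
<term> -> [ <program> contributes {[}.
<term> -> id contributes {id}.
Union: FIRST(<term>) = { (, +, /, =, [, id }.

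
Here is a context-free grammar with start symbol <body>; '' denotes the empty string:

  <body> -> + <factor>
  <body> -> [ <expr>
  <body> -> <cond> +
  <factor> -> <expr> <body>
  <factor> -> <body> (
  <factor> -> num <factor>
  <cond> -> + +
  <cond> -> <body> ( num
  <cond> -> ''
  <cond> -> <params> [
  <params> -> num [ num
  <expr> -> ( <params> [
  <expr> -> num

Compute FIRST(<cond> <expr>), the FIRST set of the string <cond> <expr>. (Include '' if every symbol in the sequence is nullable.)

Add FIRST(<cond>)\{''} = { +, [, num }; <cond> is nullable, continue.
Add FIRST(<expr>) = { (, num }; <expr> is not nullable, stop.

{ (, +, [, num }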